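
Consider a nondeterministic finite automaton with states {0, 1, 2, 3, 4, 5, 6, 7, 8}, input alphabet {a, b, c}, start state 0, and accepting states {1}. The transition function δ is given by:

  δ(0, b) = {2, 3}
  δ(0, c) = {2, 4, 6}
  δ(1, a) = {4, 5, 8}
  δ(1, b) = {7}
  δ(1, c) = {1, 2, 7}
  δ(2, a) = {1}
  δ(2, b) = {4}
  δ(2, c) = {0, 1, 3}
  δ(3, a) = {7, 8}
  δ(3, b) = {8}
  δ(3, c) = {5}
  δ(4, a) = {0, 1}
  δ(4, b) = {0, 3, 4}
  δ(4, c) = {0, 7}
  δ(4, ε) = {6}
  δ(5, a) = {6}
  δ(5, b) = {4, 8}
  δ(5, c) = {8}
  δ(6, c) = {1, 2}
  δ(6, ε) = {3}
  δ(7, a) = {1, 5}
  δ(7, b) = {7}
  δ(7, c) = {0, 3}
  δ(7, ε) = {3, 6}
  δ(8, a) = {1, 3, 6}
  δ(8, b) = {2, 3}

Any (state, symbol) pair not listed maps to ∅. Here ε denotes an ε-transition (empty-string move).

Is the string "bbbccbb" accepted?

No

Start in {0}.
Read 'b': {0} → {2, 3}.
Read 'b': {2, 3} → {3, 4, 6, 8}.
Read 'b': {3, 4, 6, 8} → {0, 2, 3, 4, 6, 8}.
Read 'c': {0, 2, 3, 4, 6, 8} → {0, 1, 2, 3, 4, 5, 6, 7}.
Read 'c': {0, 1, 2, 3, 4, 5, 6, 7} → {0, 1, 2, 3, 4, 5, 6, 7, 8}.
Read 'b': {0, 1, 2, 3, 4, 5, 6, 7, 8} → {0, 2, 3, 4, 6, 7, 8}.
Read 'b': {0, 2, 3, 4, 6, 7, 8} → {0, 2, 3, 4, 6, 7, 8}.
The final set {0, 2, 3, 4, 6, 7, 8} contains no accepting state.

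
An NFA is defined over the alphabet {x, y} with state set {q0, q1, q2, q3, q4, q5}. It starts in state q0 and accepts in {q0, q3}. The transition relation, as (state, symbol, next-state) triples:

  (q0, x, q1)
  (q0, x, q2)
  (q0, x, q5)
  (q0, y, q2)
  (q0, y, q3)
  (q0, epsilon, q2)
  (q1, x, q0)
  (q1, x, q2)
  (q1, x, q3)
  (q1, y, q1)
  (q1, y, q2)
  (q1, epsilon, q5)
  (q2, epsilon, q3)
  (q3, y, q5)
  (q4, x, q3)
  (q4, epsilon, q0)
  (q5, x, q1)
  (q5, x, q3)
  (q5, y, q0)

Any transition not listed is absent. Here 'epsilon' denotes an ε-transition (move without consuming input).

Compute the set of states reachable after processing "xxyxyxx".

{q0, q1, q2, q3, q5}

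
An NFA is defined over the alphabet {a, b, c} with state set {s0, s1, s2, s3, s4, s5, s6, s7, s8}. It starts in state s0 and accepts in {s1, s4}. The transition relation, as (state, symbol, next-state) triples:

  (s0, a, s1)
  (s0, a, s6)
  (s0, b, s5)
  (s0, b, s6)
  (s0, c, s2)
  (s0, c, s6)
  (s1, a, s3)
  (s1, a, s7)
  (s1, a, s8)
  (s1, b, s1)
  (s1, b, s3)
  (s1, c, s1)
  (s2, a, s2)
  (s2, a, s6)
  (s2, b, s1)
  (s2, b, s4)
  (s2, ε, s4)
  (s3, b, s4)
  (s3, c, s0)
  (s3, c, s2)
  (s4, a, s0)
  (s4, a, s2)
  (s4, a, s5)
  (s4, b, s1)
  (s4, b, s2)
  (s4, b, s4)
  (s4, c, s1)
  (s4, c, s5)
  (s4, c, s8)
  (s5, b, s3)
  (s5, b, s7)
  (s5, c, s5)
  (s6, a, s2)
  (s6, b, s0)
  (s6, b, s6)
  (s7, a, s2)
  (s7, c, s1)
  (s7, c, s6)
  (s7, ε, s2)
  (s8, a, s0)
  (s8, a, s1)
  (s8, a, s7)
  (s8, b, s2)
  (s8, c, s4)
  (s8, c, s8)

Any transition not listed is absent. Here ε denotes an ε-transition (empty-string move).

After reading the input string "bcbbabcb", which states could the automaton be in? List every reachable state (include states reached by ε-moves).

{s0, s1, s2, s3, s4, s5, s6, s7}

Start in {s0}.
Read 'b': {s0} → {s5, s6}.
Read 'c': {s5, s6} → {s5}.
Read 'b': {s5} → {s2, s3, s4, s7}.
Read 'b': {s2, s3, s4, s7} → {s1, s2, s4}.
Read 'a': {s1, s2, s4} → {s0, s2, s3, s4, s5, s6, s7, s8}.
Read 'b': {s0, s2, s3, s4, s5, s6, s7, s8} → {s0, s1, s2, s3, s4, s5, s6, s7}.
Read 'c': {s0, s1, s2, s3, s4, s5, s6, s7} → {s0, s1, s2, s4, s5, s6, s8}.
Read 'b': {s0, s1, s2, s4, s5, s6, s8} → {s0, s1, s2, s3, s4, s5, s6, s7}.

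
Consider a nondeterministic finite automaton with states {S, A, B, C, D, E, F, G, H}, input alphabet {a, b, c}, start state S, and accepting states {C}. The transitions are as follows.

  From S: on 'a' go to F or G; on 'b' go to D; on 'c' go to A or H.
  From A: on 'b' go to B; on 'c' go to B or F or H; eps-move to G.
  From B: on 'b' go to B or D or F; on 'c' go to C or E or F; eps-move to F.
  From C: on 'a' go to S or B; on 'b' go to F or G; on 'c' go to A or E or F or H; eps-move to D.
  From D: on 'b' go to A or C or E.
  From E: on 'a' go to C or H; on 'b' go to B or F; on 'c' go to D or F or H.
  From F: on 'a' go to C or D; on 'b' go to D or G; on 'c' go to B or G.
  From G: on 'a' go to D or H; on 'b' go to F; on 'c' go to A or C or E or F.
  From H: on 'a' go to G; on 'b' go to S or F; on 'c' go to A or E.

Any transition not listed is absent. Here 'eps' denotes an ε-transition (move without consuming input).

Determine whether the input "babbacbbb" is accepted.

No

Start in {S}.
Read 'b': {S} → {D}.
Read 'a': {D} → ∅.
The set is empty and remains empty for the remaining 7 symbols.
The final set ∅ contains no accepting state.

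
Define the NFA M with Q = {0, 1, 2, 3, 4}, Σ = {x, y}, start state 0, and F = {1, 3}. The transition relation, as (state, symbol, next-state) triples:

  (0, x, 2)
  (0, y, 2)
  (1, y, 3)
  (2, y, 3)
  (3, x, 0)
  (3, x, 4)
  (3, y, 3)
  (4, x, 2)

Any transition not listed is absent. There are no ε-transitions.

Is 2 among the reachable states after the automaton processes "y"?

Yes

Start in {0}.
Read 'y': {0} → {2}.
State 2 is in {2}.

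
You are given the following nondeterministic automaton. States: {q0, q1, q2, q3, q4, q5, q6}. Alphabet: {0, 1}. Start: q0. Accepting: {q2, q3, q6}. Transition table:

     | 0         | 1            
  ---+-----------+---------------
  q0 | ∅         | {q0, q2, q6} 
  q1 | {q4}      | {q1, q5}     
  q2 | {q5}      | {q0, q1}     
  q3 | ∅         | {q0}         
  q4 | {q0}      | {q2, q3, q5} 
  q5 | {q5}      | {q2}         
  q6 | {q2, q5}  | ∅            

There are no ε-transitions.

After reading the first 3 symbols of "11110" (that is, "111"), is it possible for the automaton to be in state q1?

Start in {q0}.
Read '1': {q0} → {q0, q2, q6}.
Read '1': {q0, q2, q6} → {q0, q1, q2, q6}.
Read '1': {q0, q1, q2, q6} → {q0, q1, q2, q5, q6}.
State q1 is in {q0, q1, q2, q5, q6}.

Yes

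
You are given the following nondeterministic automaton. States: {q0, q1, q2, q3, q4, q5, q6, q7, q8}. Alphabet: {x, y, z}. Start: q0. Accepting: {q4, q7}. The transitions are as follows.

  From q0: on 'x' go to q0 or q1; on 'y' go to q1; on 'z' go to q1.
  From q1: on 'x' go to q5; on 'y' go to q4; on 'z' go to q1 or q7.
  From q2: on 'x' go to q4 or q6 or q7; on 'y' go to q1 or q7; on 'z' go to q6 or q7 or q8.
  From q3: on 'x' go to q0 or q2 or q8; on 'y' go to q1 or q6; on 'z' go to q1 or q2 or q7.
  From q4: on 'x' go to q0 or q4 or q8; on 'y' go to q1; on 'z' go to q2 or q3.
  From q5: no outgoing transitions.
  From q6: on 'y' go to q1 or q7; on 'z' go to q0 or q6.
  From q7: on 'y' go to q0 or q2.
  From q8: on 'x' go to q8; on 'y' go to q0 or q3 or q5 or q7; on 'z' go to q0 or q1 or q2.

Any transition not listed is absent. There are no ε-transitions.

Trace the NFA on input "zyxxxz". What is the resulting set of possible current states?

Start in {q0}.
Read 'z': {q0} → {q1}.
Read 'y': {q1} → {q4}.
Read 'x': {q4} → {q0, q4, q8}.
Read 'x': {q0, q4, q8} → {q0, q1, q4, q8}.
Read 'x': {q0, q1, q4, q8} → {q0, q1, q4, q5, q8}.
Read 'z': {q0, q1, q4, q5, q8} → {q0, q1, q2, q3, q7}.

{q0, q1, q2, q3, q7}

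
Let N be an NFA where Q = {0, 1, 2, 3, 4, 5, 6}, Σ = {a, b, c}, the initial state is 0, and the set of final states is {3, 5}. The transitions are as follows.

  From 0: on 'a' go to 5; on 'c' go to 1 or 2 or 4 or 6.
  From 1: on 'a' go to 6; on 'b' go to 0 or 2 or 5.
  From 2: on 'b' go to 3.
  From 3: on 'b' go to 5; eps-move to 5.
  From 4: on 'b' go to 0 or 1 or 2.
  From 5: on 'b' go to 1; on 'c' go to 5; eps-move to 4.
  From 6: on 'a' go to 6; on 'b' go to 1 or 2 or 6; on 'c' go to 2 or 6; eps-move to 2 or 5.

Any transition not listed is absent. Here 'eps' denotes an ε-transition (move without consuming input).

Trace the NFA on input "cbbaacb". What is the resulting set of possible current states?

{0, 1, 2, 3, 4, 5, 6}

Start in {0}.
Read 'c': {0} → {1, 2, 4, 5, 6}.
Read 'b': {1, 2, 4, 5, 6} → {0, 1, 2, 3, 4, 5, 6}.
Read 'b': {0, 1, 2, 3, 4, 5, 6} → {0, 1, 2, 3, 4, 5, 6}.
Read 'a': {0, 1, 2, 3, 4, 5, 6} → {2, 4, 5, 6}.
Read 'a': {2, 4, 5, 6} → {2, 4, 5, 6}.
Read 'c': {2, 4, 5, 6} → {2, 4, 5, 6}.
Read 'b': {2, 4, 5, 6} → {0, 1, 2, 3, 4, 5, 6}.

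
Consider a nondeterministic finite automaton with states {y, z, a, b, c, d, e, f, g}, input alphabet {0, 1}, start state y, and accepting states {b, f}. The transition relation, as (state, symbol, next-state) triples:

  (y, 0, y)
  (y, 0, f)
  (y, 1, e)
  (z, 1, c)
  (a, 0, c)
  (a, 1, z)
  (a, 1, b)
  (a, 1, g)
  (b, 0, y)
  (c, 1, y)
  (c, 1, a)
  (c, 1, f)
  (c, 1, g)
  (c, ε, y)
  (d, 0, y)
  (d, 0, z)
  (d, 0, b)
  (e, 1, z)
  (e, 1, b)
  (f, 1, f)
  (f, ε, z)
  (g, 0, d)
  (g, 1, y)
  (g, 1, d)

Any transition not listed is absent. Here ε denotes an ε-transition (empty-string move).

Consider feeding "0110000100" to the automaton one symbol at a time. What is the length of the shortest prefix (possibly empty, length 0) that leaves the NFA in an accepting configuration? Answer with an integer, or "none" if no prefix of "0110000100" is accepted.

Start in {y}.
Read '0': {y} → {y, z, f}.
None of the earlier sets intersect F, but {y, z, f} does.

1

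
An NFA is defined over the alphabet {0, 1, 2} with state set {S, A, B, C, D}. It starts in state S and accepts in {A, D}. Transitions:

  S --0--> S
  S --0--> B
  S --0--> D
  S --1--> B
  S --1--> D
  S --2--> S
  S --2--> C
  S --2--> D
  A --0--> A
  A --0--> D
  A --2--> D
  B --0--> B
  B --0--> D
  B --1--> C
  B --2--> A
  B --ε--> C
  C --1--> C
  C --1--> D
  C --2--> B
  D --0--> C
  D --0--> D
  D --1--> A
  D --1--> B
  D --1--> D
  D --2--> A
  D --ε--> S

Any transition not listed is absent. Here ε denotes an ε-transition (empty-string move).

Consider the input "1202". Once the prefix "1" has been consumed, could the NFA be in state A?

No

Start in {S}.
Read '1': S→{B, D}; union {B, D}; ε-closure = {S, B, C, D}.
State A is not in {S, B, C, D}.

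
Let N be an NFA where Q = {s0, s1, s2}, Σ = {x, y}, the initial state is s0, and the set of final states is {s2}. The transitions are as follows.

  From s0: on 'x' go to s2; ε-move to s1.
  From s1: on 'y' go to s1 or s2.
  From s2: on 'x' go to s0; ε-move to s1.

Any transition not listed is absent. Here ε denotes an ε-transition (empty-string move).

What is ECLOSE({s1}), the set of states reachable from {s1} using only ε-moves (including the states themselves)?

{s1}

Begin with {s1}.
No ε-moves leave this set, so the closure equals the set itself.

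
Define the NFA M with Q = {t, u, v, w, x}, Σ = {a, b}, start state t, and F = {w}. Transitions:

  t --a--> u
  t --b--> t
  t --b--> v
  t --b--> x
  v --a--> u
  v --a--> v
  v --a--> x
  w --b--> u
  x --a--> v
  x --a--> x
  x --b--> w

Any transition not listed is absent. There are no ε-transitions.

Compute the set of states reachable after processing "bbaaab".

{w}

Start in {t}.
Read 'b': {t} → {t, v, x}.
Read 'b': {t, v, x} → {t, v, w, x}.
Read 'a': {t, v, w, x} → {u, v, x}.
Read 'a': {u, v, x} → {u, v, x}.
Read 'a': {u, v, x} → {u, v, x}.
Read 'b': {u, v, x} → {w}.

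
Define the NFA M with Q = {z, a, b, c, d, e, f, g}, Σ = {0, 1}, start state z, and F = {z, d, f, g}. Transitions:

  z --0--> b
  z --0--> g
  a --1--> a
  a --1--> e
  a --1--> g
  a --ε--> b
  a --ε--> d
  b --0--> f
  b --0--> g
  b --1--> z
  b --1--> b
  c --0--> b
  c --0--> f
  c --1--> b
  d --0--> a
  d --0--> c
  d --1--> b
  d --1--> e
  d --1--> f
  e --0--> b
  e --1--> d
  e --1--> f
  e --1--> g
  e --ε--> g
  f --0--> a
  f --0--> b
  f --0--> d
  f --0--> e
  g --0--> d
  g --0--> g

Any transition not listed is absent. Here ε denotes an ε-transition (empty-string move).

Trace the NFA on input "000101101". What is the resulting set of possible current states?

{z, a, b, d, e, f, g}

Start in {z}.
Read '0': {z} → {b, g}.
Read '0': {b, g} → {d, f, g}.
Read '0': {d, f, g} → {a, b, c, d, e, g}.
Read '1': {a, b, c, d, e, g} → {z, a, b, d, e, f, g}.
Read '0': {z, a, b, d, e, f, g} → {a, b, c, d, e, f, g}.
Read '1': {a, b, c, d, e, f, g} → {z, a, b, d, e, f, g}.
Read '1': {z, a, b, d, e, f, g} → {z, a, b, d, e, f, g}.
Read '0': {z, a, b, d, e, f, g} → {a, b, c, d, e, f, g}.
Read '1': {a, b, c, d, e, f, g} → {z, a, b, d, e, f, g}.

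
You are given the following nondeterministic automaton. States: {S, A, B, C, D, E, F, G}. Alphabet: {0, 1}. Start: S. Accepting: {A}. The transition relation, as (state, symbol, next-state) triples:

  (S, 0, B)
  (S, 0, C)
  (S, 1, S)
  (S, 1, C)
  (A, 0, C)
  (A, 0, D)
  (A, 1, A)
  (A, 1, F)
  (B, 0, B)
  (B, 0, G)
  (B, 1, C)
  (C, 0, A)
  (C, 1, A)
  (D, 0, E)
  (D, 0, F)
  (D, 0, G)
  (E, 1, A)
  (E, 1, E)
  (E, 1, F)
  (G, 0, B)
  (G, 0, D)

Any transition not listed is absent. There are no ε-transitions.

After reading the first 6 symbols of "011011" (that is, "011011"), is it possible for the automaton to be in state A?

Yes

Start in {S}.
Read '0': S→{B, C}; now {B, C}.
Read '1': B→{C}, C→{A}; now {A, C}.
Read '1': A→{A, F}, C→{A}; now {A, F}.
Read '0': A→{C, D}, F→∅; now {C, D}.
Read '1': C→{A}, D→∅; now {A}.
Read '1': A→{A, F}; now {A, F}.
State A is in {A, F}.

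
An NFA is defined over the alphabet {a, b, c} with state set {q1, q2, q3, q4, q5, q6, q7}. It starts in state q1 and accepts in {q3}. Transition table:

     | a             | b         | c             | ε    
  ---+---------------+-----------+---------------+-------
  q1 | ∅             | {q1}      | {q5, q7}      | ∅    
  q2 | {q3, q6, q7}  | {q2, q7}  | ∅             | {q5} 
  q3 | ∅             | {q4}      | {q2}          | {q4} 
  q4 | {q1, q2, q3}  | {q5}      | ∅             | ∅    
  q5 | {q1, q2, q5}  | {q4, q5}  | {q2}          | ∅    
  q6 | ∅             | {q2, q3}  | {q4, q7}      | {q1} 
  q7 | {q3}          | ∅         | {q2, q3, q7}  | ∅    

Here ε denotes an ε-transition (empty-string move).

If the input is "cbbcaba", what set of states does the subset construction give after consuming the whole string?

{q1, q2, q3, q4, q5, q6, q7}

Start in {q1}.
Read 'c': {q1} → {q5, q7}.
Read 'b': {q5, q7} → {q4, q5}.
Read 'b': {q4, q5} → {q4, q5}.
Read 'c': {q4, q5} → {q2, q5}.
Read 'a': {q2, q5} → {q1, q2, q3, q4, q5, q6, q7}.
Read 'b': {q1, q2, q3, q4, q5, q6, q7} → {q1, q2, q3, q4, q5, q7}.
Read 'a': {q1, q2, q3, q4, q5, q7} → {q1, q2, q3, q4, q5, q6, q7}.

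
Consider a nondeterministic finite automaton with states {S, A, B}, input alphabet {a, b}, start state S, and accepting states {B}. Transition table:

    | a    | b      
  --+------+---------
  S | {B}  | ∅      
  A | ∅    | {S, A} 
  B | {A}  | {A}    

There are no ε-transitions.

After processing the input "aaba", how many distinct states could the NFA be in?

Start in {S}.
Read 'a': {S} → {B}.
Read 'a': {B} → {A}.
Read 'b': {A} → {S, A}.
Read 'a': {S, A} → {B}.
That set has 1 state.

1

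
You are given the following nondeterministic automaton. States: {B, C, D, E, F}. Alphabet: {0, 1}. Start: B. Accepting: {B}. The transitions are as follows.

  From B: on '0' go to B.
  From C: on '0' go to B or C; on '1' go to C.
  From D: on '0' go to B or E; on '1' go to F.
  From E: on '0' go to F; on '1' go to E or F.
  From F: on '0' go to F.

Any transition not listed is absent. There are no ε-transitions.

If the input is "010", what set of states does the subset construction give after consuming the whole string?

Start in {B}.
Read '0': B→{B}; now {B}.
Read '1': B→∅; now ∅.
The set is empty and remains empty for the remaining 1 symbol.

∅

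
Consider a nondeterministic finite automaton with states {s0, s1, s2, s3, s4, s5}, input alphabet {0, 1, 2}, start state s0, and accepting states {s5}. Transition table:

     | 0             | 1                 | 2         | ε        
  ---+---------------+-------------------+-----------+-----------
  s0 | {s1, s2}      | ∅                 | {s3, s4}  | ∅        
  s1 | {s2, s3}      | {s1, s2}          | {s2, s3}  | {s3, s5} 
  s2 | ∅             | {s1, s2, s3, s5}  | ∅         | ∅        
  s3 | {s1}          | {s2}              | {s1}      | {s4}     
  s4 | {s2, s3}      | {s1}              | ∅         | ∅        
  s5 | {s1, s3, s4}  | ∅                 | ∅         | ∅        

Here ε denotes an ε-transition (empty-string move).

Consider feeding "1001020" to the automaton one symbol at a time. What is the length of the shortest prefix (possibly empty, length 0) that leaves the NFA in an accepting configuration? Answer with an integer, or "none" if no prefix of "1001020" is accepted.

Start in {s0}.
Read '1': {s0} → ∅.
The set is empty and remains empty for the remaining 6 symbols.
No reachable set along the way intersects F.

none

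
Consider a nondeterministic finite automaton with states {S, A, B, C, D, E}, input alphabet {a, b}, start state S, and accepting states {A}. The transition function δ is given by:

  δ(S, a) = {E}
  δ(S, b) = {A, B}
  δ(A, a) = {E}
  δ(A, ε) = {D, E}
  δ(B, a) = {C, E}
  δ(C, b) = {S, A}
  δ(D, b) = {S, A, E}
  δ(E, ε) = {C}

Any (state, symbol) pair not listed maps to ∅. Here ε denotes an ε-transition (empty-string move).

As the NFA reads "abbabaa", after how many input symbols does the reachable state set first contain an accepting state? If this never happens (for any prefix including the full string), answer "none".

2

Start in {S}.
Read 'a': {S} → {C, E}.
Read 'b': {C, E} → {S, A, C, D, E}.
None of the earlier sets intersect F, but {S, A, C, D, E} does.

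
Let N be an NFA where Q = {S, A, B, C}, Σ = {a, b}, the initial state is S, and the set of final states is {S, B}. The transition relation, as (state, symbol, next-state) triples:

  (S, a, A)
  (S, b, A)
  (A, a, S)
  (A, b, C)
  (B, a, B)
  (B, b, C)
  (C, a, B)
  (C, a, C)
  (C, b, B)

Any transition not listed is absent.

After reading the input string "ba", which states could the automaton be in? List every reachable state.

Start in {S}.
Read 'b': S→{A}; now {A}.
Read 'a': A→{S}; now {S}.

{S}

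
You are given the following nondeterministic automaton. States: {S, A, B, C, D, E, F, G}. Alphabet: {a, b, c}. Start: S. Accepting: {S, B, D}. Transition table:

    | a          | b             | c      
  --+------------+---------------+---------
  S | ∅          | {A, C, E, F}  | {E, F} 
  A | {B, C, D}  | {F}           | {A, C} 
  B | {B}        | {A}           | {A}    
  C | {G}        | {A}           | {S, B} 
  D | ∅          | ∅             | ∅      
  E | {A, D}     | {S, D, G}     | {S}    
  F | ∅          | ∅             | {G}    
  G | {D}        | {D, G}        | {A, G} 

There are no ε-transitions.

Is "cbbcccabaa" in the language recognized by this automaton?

Start in {S}.
Read 'c': {S} → {E, F}.
Read 'b': {E, F} → {S, D, G}.
Read 'b': {S, D, G} → {A, C, D, E, F, G}.
Read 'c': {A, C, D, E, F, G} → {S, A, B, C, G}.
Read 'c': {S, A, B, C, G} → {S, A, B, C, E, F, G}.
Read 'c': {S, A, B, C, E, F, G} → {S, A, B, C, E, F, G}.
Read 'a': {S, A, B, C, E, F, G} → {A, B, C, D, G}.
Read 'b': {A, B, C, D, G} → {A, D, F, G}.
Read 'a': {A, D, F, G} → {B, C, D}.
Read 'a': {B, C, D} → {B, G}.
The final set {B, G} contains the accepting state B.

Yes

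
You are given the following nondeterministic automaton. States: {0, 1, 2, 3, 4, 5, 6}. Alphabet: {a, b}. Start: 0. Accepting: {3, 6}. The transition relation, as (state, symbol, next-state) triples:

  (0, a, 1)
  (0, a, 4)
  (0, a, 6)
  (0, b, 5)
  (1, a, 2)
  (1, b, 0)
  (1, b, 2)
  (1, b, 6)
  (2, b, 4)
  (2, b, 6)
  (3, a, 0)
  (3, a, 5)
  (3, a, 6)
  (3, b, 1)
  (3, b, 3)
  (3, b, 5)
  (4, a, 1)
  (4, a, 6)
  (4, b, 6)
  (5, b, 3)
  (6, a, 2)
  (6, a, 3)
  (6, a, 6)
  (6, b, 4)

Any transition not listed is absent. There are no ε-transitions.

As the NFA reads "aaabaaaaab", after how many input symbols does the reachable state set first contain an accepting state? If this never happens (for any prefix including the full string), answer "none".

1

Start in {0}.
Read 'a': 0→{1, 4, 6}; now {1, 4, 6}.
None of the earlier sets intersect F, but {1, 4, 6} does.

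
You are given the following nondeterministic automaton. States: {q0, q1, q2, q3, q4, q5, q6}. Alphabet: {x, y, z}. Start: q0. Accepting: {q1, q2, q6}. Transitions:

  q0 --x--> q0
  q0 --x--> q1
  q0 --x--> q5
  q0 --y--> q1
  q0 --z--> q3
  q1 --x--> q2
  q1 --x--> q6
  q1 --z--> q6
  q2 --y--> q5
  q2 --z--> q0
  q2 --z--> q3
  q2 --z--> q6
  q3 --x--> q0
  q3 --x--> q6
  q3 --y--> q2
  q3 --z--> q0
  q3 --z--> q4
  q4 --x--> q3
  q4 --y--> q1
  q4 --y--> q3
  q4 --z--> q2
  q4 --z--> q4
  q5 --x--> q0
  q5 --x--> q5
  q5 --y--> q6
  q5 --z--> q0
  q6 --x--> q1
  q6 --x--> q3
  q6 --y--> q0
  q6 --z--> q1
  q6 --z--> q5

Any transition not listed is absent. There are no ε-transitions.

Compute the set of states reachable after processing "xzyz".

Start in {q0}.
Read 'x': {q0} → {q0, q1, q5}.
Read 'z': {q0, q1, q5} → {q0, q3, q6}.
Read 'y': {q0, q3, q6} → {q0, q1, q2}.
Read 'z': {q0, q1, q2} → {q0, q3, q6}.

{q0, q3, q6}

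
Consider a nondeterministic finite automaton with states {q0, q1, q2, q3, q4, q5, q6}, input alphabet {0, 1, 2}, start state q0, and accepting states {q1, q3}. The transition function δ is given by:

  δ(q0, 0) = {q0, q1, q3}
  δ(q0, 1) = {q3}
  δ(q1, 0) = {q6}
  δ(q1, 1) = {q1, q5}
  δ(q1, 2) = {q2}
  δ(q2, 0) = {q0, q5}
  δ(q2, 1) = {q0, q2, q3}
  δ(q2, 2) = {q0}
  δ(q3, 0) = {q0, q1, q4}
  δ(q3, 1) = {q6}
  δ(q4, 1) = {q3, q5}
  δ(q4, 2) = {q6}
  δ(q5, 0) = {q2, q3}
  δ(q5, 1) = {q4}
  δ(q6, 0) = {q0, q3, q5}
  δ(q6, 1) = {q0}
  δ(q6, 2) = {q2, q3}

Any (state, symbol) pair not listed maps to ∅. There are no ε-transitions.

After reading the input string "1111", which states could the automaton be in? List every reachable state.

Start in {q0}.
Read '1': q0→{q3}; now {q3}.
Read '1': q3→{q6}; now {q6}.
Read '1': q6→{q0}; now {q0}.
Read '1': q0→{q3}; now {q3}.

{q3}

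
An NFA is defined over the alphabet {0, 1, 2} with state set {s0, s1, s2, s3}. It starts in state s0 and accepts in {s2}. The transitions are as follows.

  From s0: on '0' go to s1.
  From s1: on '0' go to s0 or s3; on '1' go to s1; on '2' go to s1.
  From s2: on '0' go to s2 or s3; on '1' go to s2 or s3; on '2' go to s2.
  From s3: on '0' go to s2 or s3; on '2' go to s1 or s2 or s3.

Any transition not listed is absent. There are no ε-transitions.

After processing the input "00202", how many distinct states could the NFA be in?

Start in {s0}.
Read '0': s0→{s1}; now {s1}.
Read '0': s1→{s0, s3}; now {s0, s3}.
Read '2': s0→∅, s3→{s1, s2, s3}; now {s1, s2, s3}.
Read '0': s1→{s0, s3}, s2→{s2, s3}, s3→{s2, s3}; now {s0, s2, s3}.
Read '2': s0→∅, s2→{s2}, s3→{s1, s2, s3}; now {s1, s2, s3}.
That set has 3 states.

3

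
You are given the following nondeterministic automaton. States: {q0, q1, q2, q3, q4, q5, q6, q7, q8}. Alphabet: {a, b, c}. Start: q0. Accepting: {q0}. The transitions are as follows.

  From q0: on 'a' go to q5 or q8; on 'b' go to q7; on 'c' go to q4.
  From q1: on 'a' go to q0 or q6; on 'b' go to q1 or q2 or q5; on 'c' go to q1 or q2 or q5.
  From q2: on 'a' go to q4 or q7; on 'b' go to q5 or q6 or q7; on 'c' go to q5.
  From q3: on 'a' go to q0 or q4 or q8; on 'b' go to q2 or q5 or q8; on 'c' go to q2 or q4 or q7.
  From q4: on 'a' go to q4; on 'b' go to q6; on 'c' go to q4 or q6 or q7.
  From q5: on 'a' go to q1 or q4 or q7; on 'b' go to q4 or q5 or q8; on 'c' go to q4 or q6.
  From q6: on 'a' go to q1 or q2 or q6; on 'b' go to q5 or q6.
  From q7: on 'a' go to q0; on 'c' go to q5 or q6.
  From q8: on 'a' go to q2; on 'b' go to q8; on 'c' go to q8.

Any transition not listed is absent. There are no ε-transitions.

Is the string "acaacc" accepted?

No

Start in {q0}.
Read 'a': q0→{q5, q8}; now {q5, q8}.
Read 'c': q5→{q4, q6}, q8→{q8}; now {q4, q6, q8}.
Read 'a': q4→{q4}, q6→{q1, q2, q6}, q8→{q2}; now {q1, q2, q4, q6}.
Read 'a': q1→{q0, q6}, q2→{q4, q7}, q4→{q4}, q6→{q1, q2, q6}; now {q0, q1, q2, q4, q6, q7}.
Read 'c': q0→{q4}, q1→{q1, q2, q5}, q2→{q5}, q4→{q4, q6, q7}, q6→∅, q7→{q5, q6}; now {q1, q2, q4, q5, q6, q7}.
Read 'c': q1→{q1, q2, q5}, q2→{q5}, q4→{q4, q6, q7}, q5→{q4, q6}, q6→∅, q7→{q5, q6}; now {q1, q2, q4, q5, q6, q7}.
The final set {q1, q2, q4, q5, q6, q7} contains no accepting state.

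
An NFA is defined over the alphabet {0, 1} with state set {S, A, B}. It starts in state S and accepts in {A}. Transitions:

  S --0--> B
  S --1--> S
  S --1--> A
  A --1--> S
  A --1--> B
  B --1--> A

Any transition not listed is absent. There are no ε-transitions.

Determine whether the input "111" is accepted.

Start in {S}.
Read '1': {S} → {S, A}.
Read '1': {S, A} → {S, A, B}.
Read '1': {S, A, B} → {S, A, B}.
The final set {S, A, B} contains the accepting state A.

Yes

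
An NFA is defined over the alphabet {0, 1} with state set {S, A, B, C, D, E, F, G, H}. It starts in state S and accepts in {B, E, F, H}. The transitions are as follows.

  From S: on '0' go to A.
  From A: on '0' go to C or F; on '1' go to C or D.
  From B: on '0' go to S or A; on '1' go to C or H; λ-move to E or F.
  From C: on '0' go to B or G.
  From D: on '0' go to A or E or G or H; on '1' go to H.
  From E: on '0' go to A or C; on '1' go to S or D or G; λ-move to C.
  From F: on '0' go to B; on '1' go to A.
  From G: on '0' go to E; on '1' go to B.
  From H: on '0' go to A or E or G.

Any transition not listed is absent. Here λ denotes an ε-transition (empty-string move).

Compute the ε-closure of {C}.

Begin with {C}.
No ε-moves leave this set, so the closure equals the set itself.

{C}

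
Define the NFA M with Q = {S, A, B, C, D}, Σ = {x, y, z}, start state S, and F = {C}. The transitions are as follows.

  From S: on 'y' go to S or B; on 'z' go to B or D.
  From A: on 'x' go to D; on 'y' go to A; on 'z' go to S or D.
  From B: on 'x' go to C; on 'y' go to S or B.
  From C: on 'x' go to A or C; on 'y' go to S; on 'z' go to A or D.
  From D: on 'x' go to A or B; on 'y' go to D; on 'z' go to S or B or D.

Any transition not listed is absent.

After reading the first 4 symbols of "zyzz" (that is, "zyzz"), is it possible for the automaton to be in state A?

No

Start in {S}.
Read 'z': {S} → {B, D}.
Read 'y': {B, D} → {S, B, D}.
Read 'z': {S, B, D} → {S, B, D}.
Read 'z': {S, B, D} → {S, B, D}.
State A is not in {S, B, D}.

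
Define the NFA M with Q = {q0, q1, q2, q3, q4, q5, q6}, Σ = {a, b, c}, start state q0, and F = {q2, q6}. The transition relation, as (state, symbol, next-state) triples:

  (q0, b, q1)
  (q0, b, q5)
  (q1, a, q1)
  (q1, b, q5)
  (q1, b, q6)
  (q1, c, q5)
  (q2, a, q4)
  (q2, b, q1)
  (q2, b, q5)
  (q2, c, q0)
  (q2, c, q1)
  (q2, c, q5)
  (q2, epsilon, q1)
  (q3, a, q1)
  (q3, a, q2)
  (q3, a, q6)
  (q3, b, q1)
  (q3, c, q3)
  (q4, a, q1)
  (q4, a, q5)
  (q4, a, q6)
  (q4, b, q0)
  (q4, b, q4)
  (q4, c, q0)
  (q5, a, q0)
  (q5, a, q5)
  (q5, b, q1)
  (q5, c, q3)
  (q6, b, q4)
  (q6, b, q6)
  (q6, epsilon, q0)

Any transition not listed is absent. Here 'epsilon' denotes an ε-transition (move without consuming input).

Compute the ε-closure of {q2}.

Begin with {q2}.
ε-move q2 → q1; add q1.

{q1, q2}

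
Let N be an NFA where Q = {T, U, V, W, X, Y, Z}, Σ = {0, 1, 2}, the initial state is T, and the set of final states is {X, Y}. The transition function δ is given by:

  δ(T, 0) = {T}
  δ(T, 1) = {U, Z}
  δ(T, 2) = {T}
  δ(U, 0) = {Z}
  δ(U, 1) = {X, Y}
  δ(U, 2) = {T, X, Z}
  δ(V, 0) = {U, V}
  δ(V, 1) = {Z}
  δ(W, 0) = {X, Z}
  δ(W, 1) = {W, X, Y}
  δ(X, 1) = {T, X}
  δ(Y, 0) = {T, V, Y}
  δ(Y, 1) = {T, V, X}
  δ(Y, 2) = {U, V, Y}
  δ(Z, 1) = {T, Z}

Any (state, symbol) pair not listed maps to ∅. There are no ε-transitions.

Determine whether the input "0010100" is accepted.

Start in {T}.
Read '0': {T} → {T}.
Read '0': {T} → {T}.
Read '1': {T} → {U, Z}.
Read '0': {U, Z} → {Z}.
Read '1': {Z} → {T, Z}.
Read '0': {T, Z} → {T}.
Read '0': {T} → {T}.
The final set {T} contains no accepting state.

No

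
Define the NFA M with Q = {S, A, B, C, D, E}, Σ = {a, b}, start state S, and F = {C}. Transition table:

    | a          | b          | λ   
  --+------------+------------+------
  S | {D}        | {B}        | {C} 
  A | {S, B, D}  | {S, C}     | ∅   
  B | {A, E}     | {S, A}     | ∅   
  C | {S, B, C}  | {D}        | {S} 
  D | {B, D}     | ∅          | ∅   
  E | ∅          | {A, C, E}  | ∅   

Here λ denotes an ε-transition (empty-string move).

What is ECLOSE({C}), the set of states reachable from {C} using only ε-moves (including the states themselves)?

{S, C}

Begin with {C}.
ε-move C → S; add S.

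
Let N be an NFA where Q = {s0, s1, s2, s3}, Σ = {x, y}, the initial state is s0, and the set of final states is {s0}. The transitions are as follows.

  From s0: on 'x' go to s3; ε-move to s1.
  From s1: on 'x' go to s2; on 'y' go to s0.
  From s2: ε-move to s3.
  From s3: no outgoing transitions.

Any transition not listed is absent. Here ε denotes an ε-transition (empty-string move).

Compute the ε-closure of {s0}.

{s0, s1}

Begin with {s0}.
ε-move s0 → s1; add s1.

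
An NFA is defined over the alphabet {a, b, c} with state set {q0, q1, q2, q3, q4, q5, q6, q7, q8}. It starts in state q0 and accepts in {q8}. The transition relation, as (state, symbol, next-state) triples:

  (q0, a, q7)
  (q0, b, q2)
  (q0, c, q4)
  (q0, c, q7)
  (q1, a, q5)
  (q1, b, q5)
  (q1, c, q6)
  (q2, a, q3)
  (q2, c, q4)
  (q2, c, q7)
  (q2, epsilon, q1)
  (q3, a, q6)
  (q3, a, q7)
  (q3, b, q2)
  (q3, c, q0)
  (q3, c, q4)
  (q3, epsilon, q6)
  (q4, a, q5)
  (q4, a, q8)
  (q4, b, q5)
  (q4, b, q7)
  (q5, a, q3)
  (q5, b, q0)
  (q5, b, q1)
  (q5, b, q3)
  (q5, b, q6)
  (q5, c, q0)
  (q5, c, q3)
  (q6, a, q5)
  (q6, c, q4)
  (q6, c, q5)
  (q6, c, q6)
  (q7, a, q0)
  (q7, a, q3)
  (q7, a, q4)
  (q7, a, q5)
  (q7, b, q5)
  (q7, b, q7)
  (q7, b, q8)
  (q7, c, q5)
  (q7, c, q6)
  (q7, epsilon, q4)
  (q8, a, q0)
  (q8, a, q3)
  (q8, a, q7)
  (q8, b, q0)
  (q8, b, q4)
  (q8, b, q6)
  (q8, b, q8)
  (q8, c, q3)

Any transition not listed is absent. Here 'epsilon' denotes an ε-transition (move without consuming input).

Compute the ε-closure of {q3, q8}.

Begin with {q3, q8}.
ε-move q3 → q6; add q6.

{q3, q6, q8}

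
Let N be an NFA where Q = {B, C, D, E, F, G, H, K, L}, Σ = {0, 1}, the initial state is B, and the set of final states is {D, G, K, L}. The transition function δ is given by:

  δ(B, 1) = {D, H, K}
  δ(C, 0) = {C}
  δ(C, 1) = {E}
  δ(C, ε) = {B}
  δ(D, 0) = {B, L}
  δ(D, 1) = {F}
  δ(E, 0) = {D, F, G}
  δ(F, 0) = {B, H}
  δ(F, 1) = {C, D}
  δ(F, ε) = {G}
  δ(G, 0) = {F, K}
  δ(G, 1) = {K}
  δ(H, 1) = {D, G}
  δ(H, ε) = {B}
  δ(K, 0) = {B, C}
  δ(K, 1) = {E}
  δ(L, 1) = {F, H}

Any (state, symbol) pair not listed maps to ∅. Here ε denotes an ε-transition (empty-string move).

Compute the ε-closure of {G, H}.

{B, G, H}

Begin with {G, H}.
ε-move H → B; add B.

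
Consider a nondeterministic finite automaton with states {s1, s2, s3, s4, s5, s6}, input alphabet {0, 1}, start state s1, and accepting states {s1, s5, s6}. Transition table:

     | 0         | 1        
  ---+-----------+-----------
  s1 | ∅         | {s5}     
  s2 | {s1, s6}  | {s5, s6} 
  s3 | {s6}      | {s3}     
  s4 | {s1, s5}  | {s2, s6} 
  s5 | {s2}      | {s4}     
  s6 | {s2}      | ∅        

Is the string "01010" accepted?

Start in {s1}.
Read '0': s1→∅; now ∅.
The set is empty and remains empty for the remaining 4 symbols.
The final set ∅ contains no accepting state.

No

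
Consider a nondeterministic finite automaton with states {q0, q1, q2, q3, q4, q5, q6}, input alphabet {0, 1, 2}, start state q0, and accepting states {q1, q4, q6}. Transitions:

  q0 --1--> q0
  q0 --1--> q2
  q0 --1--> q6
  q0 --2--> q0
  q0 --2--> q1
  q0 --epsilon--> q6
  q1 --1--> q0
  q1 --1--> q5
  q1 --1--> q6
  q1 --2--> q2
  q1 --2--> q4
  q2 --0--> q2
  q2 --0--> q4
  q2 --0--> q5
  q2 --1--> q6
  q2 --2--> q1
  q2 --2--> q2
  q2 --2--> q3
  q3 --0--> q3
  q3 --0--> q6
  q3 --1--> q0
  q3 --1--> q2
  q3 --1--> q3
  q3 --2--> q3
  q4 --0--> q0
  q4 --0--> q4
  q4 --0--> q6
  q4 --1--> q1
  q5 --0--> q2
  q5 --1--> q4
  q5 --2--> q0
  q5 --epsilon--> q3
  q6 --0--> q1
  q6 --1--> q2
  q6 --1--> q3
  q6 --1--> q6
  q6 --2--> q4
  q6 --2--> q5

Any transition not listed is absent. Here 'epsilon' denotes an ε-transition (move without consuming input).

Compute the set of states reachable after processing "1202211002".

{q0, q1, q2, q3, q4, q5, q6}

Start: ε-closure({q0}) = {q0, q6}.
Read '1': {q0, q6} → {q0, q2, q3, q6}.
Read '2': {q0, q2, q3, q6} → {q0, q1, q2, q3, q4, q5, q6}.
Read '0': {q0, q1, q2, q3, q4, q5, q6} → {q0, q1, q2, q3, q4, q5, q6}.
Read '2': {q0, q1, q2, q3, q4, q5, q6} → {q0, q1, q2, q3, q4, q5, q6}.
Read '2': {q0, q1, q2, q3, q4, q5, q6} → {q0, q1, q2, q3, q4, q5, q6}.
Read '1': {q0, q1, q2, q3, q4, q5, q6} → {q0, q1, q2, q3, q4, q5, q6}.
Read '1': {q0, q1, q2, q3, q4, q5, q6} → {q0, q1, q2, q3, q4, q5, q6}.
Read '0': {q0, q1, q2, q3, q4, q5, q6} → {q0, q1, q2, q3, q4, q5, q6}.
Read '0': {q0, q1, q2, q3, q4, q5, q6} → {q0, q1, q2, q3, q4, q5, q6}.
Read '2': {q0, q1, q2, q3, q4, q5, q6} → {q0, q1, q2, q3, q4, q5, q6}.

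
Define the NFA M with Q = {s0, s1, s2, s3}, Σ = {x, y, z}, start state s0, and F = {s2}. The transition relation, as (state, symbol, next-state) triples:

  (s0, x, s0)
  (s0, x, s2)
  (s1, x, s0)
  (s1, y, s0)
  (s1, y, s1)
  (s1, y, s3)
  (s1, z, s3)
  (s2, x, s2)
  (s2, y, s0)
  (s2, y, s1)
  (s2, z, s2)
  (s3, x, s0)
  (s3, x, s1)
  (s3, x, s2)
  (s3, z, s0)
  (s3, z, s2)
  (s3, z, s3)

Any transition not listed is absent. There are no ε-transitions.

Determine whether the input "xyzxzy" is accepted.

Start in {s0}.
Read 'x': s0→{s0, s2}; now {s0, s2}.
Read 'y': s0→∅, s2→{s0, s1}; now {s0, s1}.
Read 'z': s0→∅, s1→{s3}; now {s3}.
Read 'x': s3→{s0, s1, s2}; now {s0, s1, s2}.
Read 'z': s0→∅, s1→{s3}, s2→{s2}; now {s2, s3}.
Read 'y': s2→{s0, s1}, s3→∅; now {s0, s1}.
The final set {s0, s1} contains no accepting state.

No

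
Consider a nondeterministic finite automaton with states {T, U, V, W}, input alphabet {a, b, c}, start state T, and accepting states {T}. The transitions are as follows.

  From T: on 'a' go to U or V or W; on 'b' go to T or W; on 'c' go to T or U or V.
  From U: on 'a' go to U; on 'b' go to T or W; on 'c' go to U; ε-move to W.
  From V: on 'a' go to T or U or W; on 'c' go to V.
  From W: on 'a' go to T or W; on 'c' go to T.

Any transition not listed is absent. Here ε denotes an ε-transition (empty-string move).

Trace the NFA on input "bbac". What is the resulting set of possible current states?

{T, U, V, W}

Start in {T}.
Read 'b': T→{T, W}; now {T, W}.
Read 'b': T→{T, W}, W→∅; now {T, W}.
Read 'a': T→{U, V, W}, W→{T, W}; now {T, U, V, W}.
Read 'c': T→{T, U, V}, U→{U}, V→{V}, W→{T}; union {T, U, V}; ε-closure = {T, U, V, W}.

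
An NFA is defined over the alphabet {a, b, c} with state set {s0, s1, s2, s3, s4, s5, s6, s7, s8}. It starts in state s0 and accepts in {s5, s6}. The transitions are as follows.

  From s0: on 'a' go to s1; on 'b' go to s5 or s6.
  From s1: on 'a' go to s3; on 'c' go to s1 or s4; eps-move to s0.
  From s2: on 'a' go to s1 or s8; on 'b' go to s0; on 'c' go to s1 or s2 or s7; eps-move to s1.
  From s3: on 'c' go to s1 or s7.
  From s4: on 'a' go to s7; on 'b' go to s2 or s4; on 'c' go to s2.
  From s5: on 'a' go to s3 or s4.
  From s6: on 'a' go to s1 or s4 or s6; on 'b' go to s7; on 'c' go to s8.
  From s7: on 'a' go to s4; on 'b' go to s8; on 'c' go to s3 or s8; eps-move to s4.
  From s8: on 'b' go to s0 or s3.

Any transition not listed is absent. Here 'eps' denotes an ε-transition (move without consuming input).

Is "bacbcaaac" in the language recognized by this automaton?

Start in {s0}.
Read 'b': s0→{s5, s6}; now {s5, s6}.
Read 'a': s5→{s3, s4}, s6→{s1, s4, s6}; union {s1, s3, s4, s6}; ε-closure = {s0, s1, s3, s4, s6}.
Read 'c': s0→∅, s1→{s1, s4}, s3→{s1, s7}, s4→{s2}, s6→{s8}; union {s1, s2, s4, s7, s8}; ε-closure = {s0, s1, s2, s4, s7, s8}.
Read 'b': s0→{s5, s6}, s1→∅, s2→{s0}, s4→{s2, s4}, s7→{s8}, s8→{s0, s3}; union {s0, s2, s3, s4, s5, s6, s8}; ε-closure = {s0, s1, s2, s3, s4, s5, s6, s8}.
Read 'c': s0→∅, s1→{s1, s4}, s2→{s1, s2, s7}, s3→{s1, s7}, s4→{s2}, s5→∅, s6→{s8}, s8→∅; union {s1, s2, s4, s7, s8}; ε-closure = {s0, s1, s2, s4, s7, s8}.
Read 'a': s0→{s1}, s1→{s3}, s2→{s1, s8}, s4→{s7}, s7→{s4}, s8→∅; union {s1, s3, s4, s7, s8}; ε-closure = {s0, s1, s3, s4, s7, s8}.
Read 'a': s0→{s1}, s1→{s3}, s3→∅, s4→{s7}, s7→{s4}, s8→∅; union {s1, s3, s4, s7}; ε-closure = {s0, s1, s3, s4, s7}.
Read 'a': s0→{s1}, s1→{s3}, s3→∅, s4→{s7}, s7→{s4}; union {s1, s3, s4, s7}; ε-closure = {s0, s1, s3, s4, s7}.
Read 'c': s0→∅, s1→{s1, s4}, s3→{s1, s7}, s4→{s2}, s7→{s3, s8}; union {s1, s2, s3, s4, s7, s8}; ε-closure = {s0, s1, s2, s3, s4, s7, s8}.
The final set {s0, s1, s2, s3, s4, s7, s8} contains no accepting state.

No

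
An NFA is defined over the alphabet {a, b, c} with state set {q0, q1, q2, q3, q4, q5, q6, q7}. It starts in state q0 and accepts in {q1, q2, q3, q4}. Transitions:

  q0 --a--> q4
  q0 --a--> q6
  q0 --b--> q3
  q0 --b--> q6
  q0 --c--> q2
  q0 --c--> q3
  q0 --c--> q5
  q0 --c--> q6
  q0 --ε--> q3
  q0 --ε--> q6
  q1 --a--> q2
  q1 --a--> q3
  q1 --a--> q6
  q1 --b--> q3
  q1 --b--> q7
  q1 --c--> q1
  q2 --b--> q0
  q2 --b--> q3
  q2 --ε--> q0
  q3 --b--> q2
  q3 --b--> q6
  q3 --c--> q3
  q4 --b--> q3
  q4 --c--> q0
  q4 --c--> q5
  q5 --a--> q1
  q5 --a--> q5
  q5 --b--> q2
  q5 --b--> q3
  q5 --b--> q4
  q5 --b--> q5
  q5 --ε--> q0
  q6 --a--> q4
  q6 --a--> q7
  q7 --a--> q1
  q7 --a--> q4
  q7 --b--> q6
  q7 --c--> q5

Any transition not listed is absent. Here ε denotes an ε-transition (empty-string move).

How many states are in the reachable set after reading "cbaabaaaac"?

6

Start: ε-closure({q0}) = {q0, q3, q6}.
Read 'c': {q0, q3, q6} → {q0, q2, q3, q5, q6}.
Read 'b': {q0, q2, q3, q5, q6} → {q0, q2, q3, q4, q5, q6}.
Read 'a': {q0, q2, q3, q4, q5, q6} → {q0, q1, q3, q4, q5, q6, q7}.
Read 'a': {q0, q1, q3, q4, q5, q6, q7} → {q0, q1, q2, q3, q4, q5, q6, q7}.
Read 'b': {q0, q1, q2, q3, q4, q5, q6, q7} → {q0, q2, q3, q4, q5, q6, q7}.
Read 'a': {q0, q2, q3, q4, q5, q6, q7} → {q0, q1, q3, q4, q5, q6, q7}.
Read 'a': {q0, q1, q3, q4, q5, q6, q7} → {q0, q1, q2, q3, q4, q5, q6, q7}.
Read 'a': {q0, q1, q2, q3, q4, q5, q6, q7} → {q0, q1, q2, q3, q4, q5, q6, q7}.
Read 'a': {q0, q1, q2, q3, q4, q5, q6, q7} → {q0, q1, q2, q3, q4, q5, q6, q7}.
Read 'c': {q0, q1, q2, q3, q4, q5, q6, q7} → {q0, q1, q2, q3, q5, q6}.
That set has 6 states.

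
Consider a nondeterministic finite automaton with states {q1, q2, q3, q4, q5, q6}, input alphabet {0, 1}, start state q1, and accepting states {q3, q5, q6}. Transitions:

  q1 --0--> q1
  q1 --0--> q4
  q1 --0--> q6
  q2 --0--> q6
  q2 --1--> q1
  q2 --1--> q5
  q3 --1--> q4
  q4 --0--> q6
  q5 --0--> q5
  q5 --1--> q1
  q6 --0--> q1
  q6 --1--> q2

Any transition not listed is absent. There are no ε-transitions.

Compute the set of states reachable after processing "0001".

{q2}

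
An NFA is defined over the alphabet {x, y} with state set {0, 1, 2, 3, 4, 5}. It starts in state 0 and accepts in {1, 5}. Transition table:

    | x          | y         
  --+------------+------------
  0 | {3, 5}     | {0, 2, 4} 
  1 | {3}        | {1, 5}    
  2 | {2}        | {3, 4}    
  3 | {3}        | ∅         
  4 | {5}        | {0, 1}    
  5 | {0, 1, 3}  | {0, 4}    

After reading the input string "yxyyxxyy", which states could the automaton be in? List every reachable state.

Start in {0}.
Read 'y': 0→{0, 2, 4}; now {0, 2, 4}.
Read 'x': 0→{3, 5}, 2→{2}, 4→{5}; now {2, 3, 5}.
Read 'y': 2→{3, 4}, 3→∅, 5→{0, 4}; now {0, 3, 4}.
Read 'y': 0→{0, 2, 4}, 3→∅, 4→{0, 1}; now {0, 1, 2, 4}.
Read 'x': 0→{3, 5}, 1→{3}, 2→{2}, 4→{5}; now {2, 3, 5}.
Read 'x': 2→{2}, 3→{3}, 5→{0, 1, 3}; now {0, 1, 2, 3}.
Read 'y': 0→{0, 2, 4}, 1→{1, 5}, 2→{3, 4}, 3→∅; now {0, 1, 2, 3, 4, 5}.
Read 'y': 0→{0, 2, 4}, 1→{1, 5}, 2→{3, 4}, 3→∅, 4→{0, 1}, 5→{0, 4}; now {0, 1, 2, 3, 4, 5}.

{0, 1, 2, 3, 4, 5}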